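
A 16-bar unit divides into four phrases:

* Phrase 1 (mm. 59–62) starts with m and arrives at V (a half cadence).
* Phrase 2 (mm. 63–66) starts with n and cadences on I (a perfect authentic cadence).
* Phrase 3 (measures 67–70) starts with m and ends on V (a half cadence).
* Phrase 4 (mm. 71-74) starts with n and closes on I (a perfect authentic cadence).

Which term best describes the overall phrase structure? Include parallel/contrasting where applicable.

The cadence pattern HC–PAC–HC–PAC is weak–strong twice, and phrases 3–4 restate phrases 1–2: a period heard twice, not a double period (which would end weakly at phrase 2).

repeated period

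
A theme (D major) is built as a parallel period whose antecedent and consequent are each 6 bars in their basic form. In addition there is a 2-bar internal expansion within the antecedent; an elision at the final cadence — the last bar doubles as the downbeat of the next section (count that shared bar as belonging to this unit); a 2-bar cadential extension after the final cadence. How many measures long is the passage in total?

16 measures

Basic parallel period: 6 + 6 = 12 bars.
12 (basic form) + 2 (internal expansion) + 2 (cadential extension) = 16.
The elision shares a bar with the next section but does not change this unit's count.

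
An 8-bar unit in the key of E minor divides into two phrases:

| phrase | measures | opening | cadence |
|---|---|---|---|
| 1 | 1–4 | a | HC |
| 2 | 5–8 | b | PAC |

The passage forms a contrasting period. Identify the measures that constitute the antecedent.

The antecedent is the phrase ending with the weaker cadence (half cadence, phrase 1) and the consequent the one ending more conclusively (perfect authentic cadence, phrase 2); the antecedent is mm. 1–4.

measures 1–4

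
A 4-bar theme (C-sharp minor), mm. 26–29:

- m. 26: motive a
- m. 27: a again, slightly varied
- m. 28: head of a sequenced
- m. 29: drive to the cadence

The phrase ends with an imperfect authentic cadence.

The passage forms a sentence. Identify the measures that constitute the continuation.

measures 28–29

After the presentation (measures 26–27), the continuation covers the fragmentation through the cadence: mm. 28–29.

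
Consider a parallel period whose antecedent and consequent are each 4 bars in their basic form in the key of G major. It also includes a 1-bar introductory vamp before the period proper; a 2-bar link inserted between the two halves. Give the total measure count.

Basic parallel period: 4 + 4 = 8 bars.
8 (basic form) + 1 (introduction) + 2 (link) = 11.

11 measures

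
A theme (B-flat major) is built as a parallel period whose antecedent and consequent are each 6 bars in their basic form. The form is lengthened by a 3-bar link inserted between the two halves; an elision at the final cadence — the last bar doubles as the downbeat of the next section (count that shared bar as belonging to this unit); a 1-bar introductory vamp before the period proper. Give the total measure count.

Basic parallel period: 6 + 6 = 12 bars.
12 (basic form) + 3 (link) + 1 (introduction) = 16.
The elision shares a bar with the next section but does not change this unit's count.

16 measures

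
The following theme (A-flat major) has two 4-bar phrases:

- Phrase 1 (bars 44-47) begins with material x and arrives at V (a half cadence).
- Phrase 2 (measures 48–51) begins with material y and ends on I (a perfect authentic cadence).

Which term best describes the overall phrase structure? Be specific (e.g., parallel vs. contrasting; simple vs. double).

contrasting period

Phrase 1 ends with a half cadence (weaker) and phrase 2 with a perfect authentic cadence (stronger): antecedent + consequent = a period.
The two phrases open with different material (x / y), so the period is contrasting.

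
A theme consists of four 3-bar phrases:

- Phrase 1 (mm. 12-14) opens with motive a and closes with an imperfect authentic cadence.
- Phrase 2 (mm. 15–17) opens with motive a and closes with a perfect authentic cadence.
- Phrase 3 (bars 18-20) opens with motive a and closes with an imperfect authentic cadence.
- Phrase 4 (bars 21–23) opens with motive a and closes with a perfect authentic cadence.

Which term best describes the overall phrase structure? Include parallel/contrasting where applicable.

The cadence pattern IAC–PAC–IAC–PAC is weak–strong twice, and phrases 3–4 restate phrases 1–2: a period heard twice, not a double period (which would end weakly at phrase 2).

repeated period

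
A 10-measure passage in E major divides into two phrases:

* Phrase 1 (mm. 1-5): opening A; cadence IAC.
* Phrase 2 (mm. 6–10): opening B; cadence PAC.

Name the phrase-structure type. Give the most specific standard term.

contrasting period

Phrase 1 ends with an imperfect authentic cadence (weaker) and phrase 2 with a perfect authentic cadence (stronger): antecedent + consequent = a period.
The two phrases open with different material (A / B), so the period is contrasting.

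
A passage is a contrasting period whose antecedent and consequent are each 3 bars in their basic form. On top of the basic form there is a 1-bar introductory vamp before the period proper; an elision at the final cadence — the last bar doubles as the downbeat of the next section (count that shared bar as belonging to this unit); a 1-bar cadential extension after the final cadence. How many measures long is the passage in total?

8 measures

Basic contrasting period: 3 + 3 = 6 bars.
6 (basic form) + 1 (introduction) + 1 (cadential extension) = 8.
The elision shares a bar with the next section but does not change this unit's count.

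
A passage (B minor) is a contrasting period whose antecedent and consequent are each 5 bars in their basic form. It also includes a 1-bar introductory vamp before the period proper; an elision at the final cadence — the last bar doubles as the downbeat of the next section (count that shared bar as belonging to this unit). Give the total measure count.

Basic contrasting period: 5 + 5 = 10 bars.
10 (basic form) + 1 (introduction) = 11.
The elision shares a bar with the next section but does not change this unit's count.

11 measures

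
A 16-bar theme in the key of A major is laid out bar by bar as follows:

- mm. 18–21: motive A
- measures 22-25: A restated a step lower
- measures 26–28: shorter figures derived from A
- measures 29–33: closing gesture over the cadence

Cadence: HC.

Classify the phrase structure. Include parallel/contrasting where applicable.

sentence

Basic idea (mm. 18–21) + its repetition (mm. 22–25) form the presentation; fragmentation and cadence (mm. 26-33) form the continuation — the 16-bar whole is a sentence.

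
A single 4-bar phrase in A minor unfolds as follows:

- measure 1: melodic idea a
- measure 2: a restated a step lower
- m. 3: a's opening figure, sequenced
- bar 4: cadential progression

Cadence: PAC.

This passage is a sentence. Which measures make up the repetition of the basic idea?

measures 2–2

The presentation of a sentence is the basic idea (measure 1) plus its repetition (bar 2); the repetition of the basic idea is therefore bar 2.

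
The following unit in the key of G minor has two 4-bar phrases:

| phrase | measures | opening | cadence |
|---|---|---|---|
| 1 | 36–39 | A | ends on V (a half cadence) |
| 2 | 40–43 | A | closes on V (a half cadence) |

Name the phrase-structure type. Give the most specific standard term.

repeated phrase

Both phrases have the same opening (A) and the same cadence (half cadence): the second is a restatement, not a consequent, so this is a repeated phrase rather than a period.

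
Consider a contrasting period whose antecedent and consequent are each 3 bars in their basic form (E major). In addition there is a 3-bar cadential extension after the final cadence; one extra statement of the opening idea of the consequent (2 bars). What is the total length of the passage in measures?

Basic contrasting period: 3 + 3 = 6 bars.
6 (basic form) + 3 (cadential extension) + 2 (extra statement) = 11.

11 measures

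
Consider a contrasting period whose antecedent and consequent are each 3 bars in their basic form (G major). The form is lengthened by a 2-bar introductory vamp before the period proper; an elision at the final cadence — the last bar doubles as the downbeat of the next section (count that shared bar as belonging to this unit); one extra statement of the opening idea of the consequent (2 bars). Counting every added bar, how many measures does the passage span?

Basic contrasting period: 3 + 3 = 6 bars.
6 (basic form) + 2 (introduction) + 2 (extra statement) = 10.
The elision shares a bar with the next section but does not change this unit's count.

10 measures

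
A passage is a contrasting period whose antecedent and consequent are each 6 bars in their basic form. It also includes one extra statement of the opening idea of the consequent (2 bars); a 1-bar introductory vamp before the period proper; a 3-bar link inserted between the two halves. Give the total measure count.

18 measures

Basic contrasting period: 6 + 6 = 12 bars.
12 (basic form) + 2 (extra statement) + 1 (introduction) + 3 (link) = 18.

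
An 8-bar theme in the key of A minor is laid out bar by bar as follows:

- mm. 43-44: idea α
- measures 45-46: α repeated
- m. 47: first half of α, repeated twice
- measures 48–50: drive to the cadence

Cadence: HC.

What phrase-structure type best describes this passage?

Basic idea (mm. 43-44) + its repetition (measures 45–46) form the presentation; fragmentation and cadence (bars 47-50) form the continuation — the 8-bar whole is a sentence.

sentence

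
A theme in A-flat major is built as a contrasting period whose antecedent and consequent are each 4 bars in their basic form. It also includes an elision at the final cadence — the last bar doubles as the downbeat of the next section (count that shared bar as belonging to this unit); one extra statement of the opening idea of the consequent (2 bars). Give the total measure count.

10 measures

Basic contrasting period: 4 + 4 = 8 bars.
8 (basic form) + 2 (extra statement) = 10.
The elision shares a bar with the next section but does not change this unit's count.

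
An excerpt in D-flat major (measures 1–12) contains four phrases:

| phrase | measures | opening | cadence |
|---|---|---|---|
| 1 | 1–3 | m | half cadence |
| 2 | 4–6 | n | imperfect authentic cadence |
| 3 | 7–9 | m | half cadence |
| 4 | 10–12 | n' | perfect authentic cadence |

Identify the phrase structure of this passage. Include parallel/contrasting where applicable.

Four phrases in two halves: the first half (mm. 1–6) ends with an imperfect authentic cadence, the second (bars 7-12) with a perfect authentic cadence — a large antecedent–consequent pair, i.e. a double period.
Phrase 3 begins with the same material as phrase 1, making it parallel.

parallel double period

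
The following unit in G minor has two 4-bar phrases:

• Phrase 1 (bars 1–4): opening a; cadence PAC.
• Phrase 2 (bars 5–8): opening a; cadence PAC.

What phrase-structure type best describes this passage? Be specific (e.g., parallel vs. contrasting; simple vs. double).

repeated phrase

Both phrases have the same opening (a) and the same cadence (perfect authentic cadence): the second is a restatement, not a consequent, so this is a repeated phrase rather than a period.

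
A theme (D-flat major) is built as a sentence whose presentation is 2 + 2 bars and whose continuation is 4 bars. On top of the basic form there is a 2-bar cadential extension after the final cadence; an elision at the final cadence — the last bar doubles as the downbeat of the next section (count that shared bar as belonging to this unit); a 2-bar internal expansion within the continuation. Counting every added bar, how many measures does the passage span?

12 measures

Basic sentence: 2 + 2 + 4 = 8 bars.
8 (basic form) + 2 (cadential extension) + 2 (internal expansion) = 12.
The elision shares a bar with the next section but does not change this unit's count.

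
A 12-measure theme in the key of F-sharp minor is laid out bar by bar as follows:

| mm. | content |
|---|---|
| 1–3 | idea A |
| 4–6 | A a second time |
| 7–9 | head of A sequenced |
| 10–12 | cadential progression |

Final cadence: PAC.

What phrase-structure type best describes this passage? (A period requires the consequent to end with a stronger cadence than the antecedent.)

sentence

Basic idea (mm. 1–3) + its repetition (bars 4–6) form the presentation; fragmentation and cadence (bars 7-12) form the continuation — the 12-bar whole is a sentence.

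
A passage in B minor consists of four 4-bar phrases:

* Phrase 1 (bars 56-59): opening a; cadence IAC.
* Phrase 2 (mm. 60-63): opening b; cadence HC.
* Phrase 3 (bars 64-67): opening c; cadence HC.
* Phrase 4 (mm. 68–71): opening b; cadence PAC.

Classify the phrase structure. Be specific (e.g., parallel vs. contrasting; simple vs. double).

Four phrases in two halves: the first half (mm. 56–63) ends with a half cadence, the second (mm. 64-71) with a perfect authentic cadence — a large antecedent–consequent pair, i.e. a double period.
Phrase 3 begins with different material from phrase 1, making it contrasting.

contrasting double period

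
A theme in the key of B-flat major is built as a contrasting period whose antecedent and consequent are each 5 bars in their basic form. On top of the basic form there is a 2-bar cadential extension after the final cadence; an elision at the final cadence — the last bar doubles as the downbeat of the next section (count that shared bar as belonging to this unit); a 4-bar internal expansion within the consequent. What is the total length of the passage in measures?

16 measures

Basic contrasting period: 5 + 5 = 10 bars.
10 (basic form) + 2 (cadential extension) + 4 (internal expansion) = 16.
The elision shares a bar with the next section but does not change this unit's count.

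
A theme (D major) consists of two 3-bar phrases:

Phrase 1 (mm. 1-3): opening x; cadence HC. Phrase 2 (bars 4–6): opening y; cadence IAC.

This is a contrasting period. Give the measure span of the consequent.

measures 4–6

The phrase ending with the weaker cadence (half cadence) is the antecedent; the one ending more conclusively (imperfect authentic cadence) is the consequent. The consequent is measures 4–6.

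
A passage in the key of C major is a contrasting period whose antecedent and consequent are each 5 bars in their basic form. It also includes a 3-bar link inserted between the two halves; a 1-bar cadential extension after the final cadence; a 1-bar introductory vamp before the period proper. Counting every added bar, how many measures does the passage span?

15 measures

Basic contrasting period: 5 + 5 = 10 bars.
10 (basic form) + 3 (link) + 1 (cadential extension) + 1 (introduction) = 15.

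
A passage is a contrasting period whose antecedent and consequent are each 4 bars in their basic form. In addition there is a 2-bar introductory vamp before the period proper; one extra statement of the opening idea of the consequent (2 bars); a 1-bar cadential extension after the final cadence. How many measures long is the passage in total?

Basic contrasting period: 4 + 4 = 8 bars.
8 (basic form) + 2 (introduction) + 2 (extra statement) + 1 (cadential extension) = 13.

13 measures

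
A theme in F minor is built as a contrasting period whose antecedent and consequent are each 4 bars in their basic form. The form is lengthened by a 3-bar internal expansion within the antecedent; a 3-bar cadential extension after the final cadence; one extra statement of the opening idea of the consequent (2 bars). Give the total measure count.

16 measures

Basic contrasting period: 4 + 4 = 8 bars.
8 (basic form) + 3 (internal expansion) + 3 (cadential extension) + 2 (extra statement) = 16.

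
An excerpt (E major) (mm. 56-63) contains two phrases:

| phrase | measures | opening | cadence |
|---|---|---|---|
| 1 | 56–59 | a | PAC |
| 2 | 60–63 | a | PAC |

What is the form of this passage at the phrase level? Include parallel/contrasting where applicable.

Both phrases have the same opening (a) and the same cadence (perfect authentic cadence): the second is a restatement, not a consequent, so this is a repeated phrase rather than a period.

repeated phrase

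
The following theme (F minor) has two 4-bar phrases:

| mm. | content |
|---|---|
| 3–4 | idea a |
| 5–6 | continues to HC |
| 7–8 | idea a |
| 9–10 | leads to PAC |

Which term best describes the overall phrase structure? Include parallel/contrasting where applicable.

Phrase 1 ends with a half cadence (weaker) and phrase 2 with a perfect authentic cadence (stronger): antecedent + consequent = a period.
The two phrases open with the same material (a / a), so the period is parallel.

parallel period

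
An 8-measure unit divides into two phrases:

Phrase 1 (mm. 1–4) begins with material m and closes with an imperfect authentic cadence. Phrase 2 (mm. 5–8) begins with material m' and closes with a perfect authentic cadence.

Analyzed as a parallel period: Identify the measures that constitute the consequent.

measures 5–8

The antecedent is the phrase ending with the weaker cadence (imperfect authentic cadence, phrase 1) and the consequent the one ending more conclusively (perfect authentic cadence, phrase 2); the consequent is measures 5–8.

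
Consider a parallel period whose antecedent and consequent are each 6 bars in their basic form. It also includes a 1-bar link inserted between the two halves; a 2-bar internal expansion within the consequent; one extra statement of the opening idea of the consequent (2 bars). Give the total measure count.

Basic parallel period: 6 + 6 = 12 bars.
12 (basic form) + 1 (link) + 2 (internal expansion) + 2 (extra statement) = 17.

17 measures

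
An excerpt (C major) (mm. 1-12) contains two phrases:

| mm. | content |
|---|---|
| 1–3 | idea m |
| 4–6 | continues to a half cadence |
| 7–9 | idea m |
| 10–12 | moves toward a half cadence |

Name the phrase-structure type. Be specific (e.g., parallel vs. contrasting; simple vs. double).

repeated phrase

Both phrases have the same opening (m) and the same cadence (half cadence): the second is a restatement, not a consequent, so this is a repeated phrase rather than a period.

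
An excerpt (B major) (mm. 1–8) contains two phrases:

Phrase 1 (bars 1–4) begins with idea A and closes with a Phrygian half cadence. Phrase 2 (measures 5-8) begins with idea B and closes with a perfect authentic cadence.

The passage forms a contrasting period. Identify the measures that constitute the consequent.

The antecedent is the phrase ending with the weaker cadence (Phrygian half cadence, phrase 1) and the consequent the one ending more conclusively (perfect authentic cadence, phrase 2); the consequent is mm. 5–8.

measures 5–8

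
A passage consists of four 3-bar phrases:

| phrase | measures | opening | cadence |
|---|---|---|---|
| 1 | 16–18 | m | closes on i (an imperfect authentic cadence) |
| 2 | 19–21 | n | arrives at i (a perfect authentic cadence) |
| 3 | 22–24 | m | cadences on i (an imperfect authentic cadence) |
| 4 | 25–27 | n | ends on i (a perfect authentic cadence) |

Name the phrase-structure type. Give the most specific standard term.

The cadence pattern IAC–PAC–IAC–PAC is weak–strong twice, and phrases 3–4 restate phrases 1–2: a period heard twice, not a double period (which would end weakly at phrase 2).

repeated period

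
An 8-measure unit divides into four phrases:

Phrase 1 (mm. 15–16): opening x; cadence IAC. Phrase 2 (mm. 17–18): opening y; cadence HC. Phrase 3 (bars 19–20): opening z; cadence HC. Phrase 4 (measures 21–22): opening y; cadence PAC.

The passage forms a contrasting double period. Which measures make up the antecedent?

In a double period the first pair of phrases (ending half cadence) is the large antecedent and the second pair (ending perfect authentic cadence) is the large consequent; the antecedent is measures 15–18.

measures 15–18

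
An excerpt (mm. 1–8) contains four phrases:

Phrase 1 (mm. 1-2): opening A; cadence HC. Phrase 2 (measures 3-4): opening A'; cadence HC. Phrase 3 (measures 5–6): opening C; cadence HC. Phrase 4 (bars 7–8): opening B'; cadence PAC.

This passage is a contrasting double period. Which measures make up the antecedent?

measures 1–4

In a double period the four phrases pair into a large antecedent (phrases 1–2, ending half cadence) and a large consequent (phrases 3–4, ending perfect authentic cadence). The antecedent spans mm. 1-4.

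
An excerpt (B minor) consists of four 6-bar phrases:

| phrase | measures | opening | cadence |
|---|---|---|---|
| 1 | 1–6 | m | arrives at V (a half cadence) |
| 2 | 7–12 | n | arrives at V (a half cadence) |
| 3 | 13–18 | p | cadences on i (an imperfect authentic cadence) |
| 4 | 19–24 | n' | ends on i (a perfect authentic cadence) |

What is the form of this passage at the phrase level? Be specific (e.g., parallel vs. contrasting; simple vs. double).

Four phrases in two halves: the first half (mm. 1–12) ends with a half cadence, the second (measures 13–24) with a perfect authentic cadence — a large antecedent–consequent pair, i.e. a double period.
Phrase 3 begins with different material from phrase 1, making it contrasting.

contrasting double period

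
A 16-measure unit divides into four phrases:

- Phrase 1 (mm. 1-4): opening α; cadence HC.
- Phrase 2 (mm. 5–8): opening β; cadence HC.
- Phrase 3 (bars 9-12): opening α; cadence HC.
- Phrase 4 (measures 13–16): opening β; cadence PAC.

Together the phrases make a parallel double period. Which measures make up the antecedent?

measures 1–8

In a double period the first pair of phrases (ending half cadence) is the large antecedent and the second pair (ending perfect authentic cadence) is the large consequent; the antecedent is measures 1–8.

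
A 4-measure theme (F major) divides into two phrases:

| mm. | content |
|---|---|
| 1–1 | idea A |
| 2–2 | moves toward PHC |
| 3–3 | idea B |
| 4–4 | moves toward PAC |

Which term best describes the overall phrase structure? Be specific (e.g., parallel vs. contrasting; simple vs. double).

contrasting period

Phrase 1 ends with a Phrygian half cadence (weaker) and phrase 2 with a perfect authentic cadence (stronger): antecedent + consequent = a period.
The two phrases open with different material (A / B), so the period is contrasting.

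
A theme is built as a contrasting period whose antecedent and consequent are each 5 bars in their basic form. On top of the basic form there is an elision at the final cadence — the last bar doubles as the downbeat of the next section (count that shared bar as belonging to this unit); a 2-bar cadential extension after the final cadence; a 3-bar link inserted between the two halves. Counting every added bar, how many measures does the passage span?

15 measures

Basic contrasting period: 5 + 5 = 10 bars.
10 (basic form) + 2 (cadential extension) + 3 (link) = 15.
The elision shares a bar with the next section but does not change this unit's count.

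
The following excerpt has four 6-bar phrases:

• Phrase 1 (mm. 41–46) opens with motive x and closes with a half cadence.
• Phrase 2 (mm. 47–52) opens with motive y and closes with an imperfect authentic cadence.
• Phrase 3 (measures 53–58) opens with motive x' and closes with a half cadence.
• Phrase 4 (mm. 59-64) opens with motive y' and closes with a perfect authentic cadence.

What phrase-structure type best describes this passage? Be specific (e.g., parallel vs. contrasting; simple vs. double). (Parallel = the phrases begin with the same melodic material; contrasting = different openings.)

Four phrases in two halves: the first half (mm. 41-52) ends with an imperfect authentic cadence, the second (mm. 53-64) with a perfect authentic cadence — a large antecedent–consequent pair, i.e. a double period.
Phrase 3 begins with the same material as phrase 1, making it parallel.

parallel double period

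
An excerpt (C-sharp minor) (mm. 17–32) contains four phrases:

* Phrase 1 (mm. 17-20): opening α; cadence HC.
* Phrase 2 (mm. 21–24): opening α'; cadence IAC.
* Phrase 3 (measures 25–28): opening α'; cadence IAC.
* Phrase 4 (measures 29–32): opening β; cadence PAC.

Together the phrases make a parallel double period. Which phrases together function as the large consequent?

phrases 3 and 4

In a double period the first pair of phrases (ending imperfect authentic cadence) is the large antecedent and the second pair (ending perfect authentic cadence) is the large consequent; the consequent is phrases 3 and 4.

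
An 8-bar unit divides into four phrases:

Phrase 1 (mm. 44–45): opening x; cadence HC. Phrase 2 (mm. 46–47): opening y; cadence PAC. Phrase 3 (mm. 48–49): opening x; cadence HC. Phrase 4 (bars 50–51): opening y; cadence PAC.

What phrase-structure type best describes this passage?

The cadence pattern HC–PAC–HC–PAC is weak–strong twice, and phrases 3–4 restate phrases 1–2: a period heard twice, not a double period (which would end weakly at phrase 2).

repeated period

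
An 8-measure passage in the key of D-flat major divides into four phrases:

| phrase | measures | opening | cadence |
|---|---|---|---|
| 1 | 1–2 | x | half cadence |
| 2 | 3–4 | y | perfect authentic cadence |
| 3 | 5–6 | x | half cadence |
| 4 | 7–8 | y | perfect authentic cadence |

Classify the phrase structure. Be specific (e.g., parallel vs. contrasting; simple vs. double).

The cadence pattern HC–PAC–HC–PAC is weak–strong twice, and phrases 3–4 restate phrases 1–2: a period heard twice, not a double period (which would end weakly at phrase 2).

repeated period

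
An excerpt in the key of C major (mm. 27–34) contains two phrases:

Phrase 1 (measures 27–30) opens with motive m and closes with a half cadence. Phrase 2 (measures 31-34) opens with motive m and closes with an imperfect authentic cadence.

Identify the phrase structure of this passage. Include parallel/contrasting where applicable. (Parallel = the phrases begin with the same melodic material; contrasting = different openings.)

parallel period

Phrase 1 ends with a half cadence (weaker) and phrase 2 with an imperfect authentic cadence (stronger): antecedent + consequent = a period.
The two phrases open with the same material (m / m), so the period is parallel.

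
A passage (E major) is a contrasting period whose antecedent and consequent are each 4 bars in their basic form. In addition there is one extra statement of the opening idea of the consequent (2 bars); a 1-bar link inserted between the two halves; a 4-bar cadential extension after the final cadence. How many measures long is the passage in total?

15 measures

Basic contrasting period: 4 + 4 = 8 bars.
8 (basic form) + 2 (extra statement) + 1 (link) + 4 (cadential extension) = 15.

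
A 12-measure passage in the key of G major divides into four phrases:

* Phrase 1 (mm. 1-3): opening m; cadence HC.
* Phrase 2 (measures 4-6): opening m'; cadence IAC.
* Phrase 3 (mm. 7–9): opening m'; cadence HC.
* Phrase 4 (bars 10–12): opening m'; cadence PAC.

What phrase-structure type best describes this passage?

Four phrases in two halves: the first half (mm. 1–6) ends with an imperfect authentic cadence, the second (measures 7-12) with a perfect authentic cadence — a large antecedent–consequent pair, i.e. a double period.
Phrase 3 begins with the same material as phrase 1, making it parallel.

parallel double period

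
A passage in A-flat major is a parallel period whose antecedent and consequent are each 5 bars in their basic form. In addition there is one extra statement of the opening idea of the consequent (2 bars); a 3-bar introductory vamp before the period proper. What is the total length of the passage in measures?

15 measures

Basic parallel period: 5 + 5 = 10 bars.
10 (basic form) + 2 (extra statement) + 3 (introduction) = 15.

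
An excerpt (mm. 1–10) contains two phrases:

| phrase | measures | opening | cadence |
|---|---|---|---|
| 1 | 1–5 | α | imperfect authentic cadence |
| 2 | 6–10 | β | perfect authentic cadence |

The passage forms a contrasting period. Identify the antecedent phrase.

phrase 1

The phrase ending with the weaker cadence (imperfect authentic cadence) is the antecedent; the one ending more conclusively (perfect authentic cadence) is the consequent. The antecedent is phrase 1.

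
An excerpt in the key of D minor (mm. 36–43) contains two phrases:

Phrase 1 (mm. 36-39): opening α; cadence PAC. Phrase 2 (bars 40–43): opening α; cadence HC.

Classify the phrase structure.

phrase group

The second phrase closes with a half cadence, which is not stronger than the first phrase's perfect authentic cadence; without a weak→strong cadential pair there is no antecedent–consequent relationship, so this is a phrase group rather than a period.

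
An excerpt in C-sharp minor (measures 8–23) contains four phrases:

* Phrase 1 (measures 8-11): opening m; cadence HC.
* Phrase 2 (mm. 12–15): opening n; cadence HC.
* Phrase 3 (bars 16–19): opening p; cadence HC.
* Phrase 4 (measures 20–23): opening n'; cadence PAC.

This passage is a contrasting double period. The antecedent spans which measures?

measures 8–15

In a double period the four phrases pair into a large antecedent (phrases 1–2, ending half cadence) and a large consequent (phrases 3–4, ending perfect authentic cadence). The antecedent spans mm. 8–15.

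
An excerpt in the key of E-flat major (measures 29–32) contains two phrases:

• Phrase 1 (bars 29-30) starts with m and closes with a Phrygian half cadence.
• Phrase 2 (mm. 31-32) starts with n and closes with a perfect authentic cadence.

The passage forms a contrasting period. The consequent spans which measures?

The antecedent is the phrase ending with the weaker cadence (Phrygian half cadence, phrase 1) and the consequent the one ending more conclusively (perfect authentic cadence, phrase 2); the consequent is mm. 31–32.

measures 31–32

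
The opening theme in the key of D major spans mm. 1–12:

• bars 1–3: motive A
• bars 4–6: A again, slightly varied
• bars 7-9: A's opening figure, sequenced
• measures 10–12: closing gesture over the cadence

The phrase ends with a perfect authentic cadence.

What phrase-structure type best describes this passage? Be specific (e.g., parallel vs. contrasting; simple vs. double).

sentence

Basic idea (bars 1-3) + its repetition (mm. 4–6) form the presentation; fragmentation and cadence (mm. 7-12) form the continuation — the 12-bar whole is a sentence.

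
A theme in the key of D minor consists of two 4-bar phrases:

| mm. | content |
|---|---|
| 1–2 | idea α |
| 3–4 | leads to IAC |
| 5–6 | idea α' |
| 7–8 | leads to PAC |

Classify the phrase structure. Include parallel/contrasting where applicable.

parallel period

Phrase 1 ends with an imperfect authentic cadence (weaker) and phrase 2 with a perfect authentic cadence (stronger): antecedent + consequent = a period.
The two phrases open with the same material (α / α'), so the period is parallel.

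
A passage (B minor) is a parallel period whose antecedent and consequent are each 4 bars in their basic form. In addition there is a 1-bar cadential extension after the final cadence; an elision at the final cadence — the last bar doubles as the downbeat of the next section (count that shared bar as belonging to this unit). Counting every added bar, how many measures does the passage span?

9 measures

Basic parallel period: 4 + 4 = 8 bars.
8 (basic form) + 1 (cadential extension) = 9.
The elision shares a bar with the next section but does not change this unit's count.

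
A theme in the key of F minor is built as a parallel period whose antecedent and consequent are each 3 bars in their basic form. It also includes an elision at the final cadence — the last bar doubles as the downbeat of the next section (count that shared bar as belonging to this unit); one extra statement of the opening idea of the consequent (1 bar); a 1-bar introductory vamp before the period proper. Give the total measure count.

Basic parallel period: 3 + 3 = 6 bars.
6 (basic form) + 1 (extra statement) + 1 (introduction) = 8.
The elision shares a bar with the next section but does not change this unit's count.

8 measures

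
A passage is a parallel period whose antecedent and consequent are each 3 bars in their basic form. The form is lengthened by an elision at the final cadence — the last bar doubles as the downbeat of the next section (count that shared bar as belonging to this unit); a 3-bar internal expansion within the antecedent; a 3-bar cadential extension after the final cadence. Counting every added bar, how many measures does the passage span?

12 measures

Basic parallel period: 3 + 3 = 6 bars.
6 (basic form) + 3 (internal expansion) + 3 (cadential extension) = 12.
The elision shares a bar with the next section but does not change this unit's count.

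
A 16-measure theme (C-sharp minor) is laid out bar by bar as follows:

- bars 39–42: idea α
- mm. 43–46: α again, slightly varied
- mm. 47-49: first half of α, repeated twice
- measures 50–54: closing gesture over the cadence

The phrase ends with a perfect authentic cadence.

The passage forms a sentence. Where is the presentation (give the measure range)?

measures 39–46

The presentation of a sentence is the basic idea (bars 39-42) plus its repetition (measures 43-46); the presentation is therefore mm. 39-46.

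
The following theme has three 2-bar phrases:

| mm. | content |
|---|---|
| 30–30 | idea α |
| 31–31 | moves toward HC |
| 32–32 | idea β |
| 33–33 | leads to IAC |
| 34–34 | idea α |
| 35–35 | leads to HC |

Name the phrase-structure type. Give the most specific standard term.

phrase group

The final phrase closes with a half cadence, which is not stronger than the preceding imperfect authentic cadence; the 3 phrases lack an overall antecedent–consequent design and so form a phrase group.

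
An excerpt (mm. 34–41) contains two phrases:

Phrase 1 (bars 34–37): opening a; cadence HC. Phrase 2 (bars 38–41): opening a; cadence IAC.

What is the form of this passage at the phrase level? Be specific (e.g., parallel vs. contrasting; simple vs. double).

Phrase 1 ends with a half cadence (weaker) and phrase 2 with an imperfect authentic cadence (stronger): antecedent + consequent = a period.
The two phrases open with the same material (a / a), so the period is parallel.

parallel period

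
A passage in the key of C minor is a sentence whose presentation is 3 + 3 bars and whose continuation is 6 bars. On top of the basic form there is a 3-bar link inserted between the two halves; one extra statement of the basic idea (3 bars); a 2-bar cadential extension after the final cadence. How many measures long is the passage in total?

20 measures

Basic sentence: 3 + 3 + 6 = 12 bars.
12 (basic form) + 3 (link) + 3 (extra statement) + 2 (cadential extension) = 20.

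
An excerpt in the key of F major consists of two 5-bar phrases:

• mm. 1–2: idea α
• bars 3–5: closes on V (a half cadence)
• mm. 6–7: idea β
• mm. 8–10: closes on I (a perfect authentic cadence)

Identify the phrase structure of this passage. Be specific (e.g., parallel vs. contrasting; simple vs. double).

contrasting period

Phrase 1 ends with a half cadence (weaker) and phrase 2 with a perfect authentic cadence (stronger): antecedent + consequent = a period.
The two phrases open with different material (α / β), so the period is contrasting.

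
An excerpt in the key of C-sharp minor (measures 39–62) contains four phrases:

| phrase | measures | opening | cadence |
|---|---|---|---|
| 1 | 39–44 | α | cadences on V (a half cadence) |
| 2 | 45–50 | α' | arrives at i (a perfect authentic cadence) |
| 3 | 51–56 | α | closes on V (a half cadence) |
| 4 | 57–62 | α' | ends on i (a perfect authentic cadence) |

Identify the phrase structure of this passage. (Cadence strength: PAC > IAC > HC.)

The cadence pattern HC–PAC–HC–PAC is weak–strong twice, and phrases 3–4 restate phrases 1–2: a period heard twice, not a double period (which would end weakly at phrase 2).

repeated period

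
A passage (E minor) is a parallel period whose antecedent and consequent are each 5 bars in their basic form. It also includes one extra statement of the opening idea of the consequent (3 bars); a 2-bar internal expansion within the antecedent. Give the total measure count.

Basic parallel period: 5 + 5 = 10 bars.
10 (basic form) + 3 (extra statement) + 2 (internal expansion) = 15.

15 measures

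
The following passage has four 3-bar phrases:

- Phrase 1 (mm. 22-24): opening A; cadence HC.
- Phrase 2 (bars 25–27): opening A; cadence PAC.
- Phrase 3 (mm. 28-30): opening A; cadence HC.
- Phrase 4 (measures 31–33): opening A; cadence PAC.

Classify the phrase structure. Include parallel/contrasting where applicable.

repeated period

The cadence pattern HC–PAC–HC–PAC is weak–strong twice, and phrases 3–4 restate phrases 1–2: a period heard twice, not a double period (which would end weakly at phrase 2).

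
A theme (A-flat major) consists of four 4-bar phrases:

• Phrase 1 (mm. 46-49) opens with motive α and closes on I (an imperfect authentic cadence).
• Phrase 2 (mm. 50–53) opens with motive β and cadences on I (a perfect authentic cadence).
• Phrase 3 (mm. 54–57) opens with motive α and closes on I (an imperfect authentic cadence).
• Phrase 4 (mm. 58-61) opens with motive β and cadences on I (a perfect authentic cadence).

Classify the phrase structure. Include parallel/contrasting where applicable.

The cadence pattern IAC–PAC–IAC–PAC is weak–strong twice, and phrases 3–4 restate phrases 1–2: a period heard twice, not a double period (which would end weakly at phrase 2).

repeated period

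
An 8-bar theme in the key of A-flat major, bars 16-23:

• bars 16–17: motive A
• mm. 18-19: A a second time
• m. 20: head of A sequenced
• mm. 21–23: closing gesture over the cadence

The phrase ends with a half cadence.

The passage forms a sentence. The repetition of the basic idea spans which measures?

The presentation of a sentence is the basic idea (bars 16–17) plus its repetition (mm. 18–19); the repetition of the basic idea is therefore mm. 18–19.

measures 18–19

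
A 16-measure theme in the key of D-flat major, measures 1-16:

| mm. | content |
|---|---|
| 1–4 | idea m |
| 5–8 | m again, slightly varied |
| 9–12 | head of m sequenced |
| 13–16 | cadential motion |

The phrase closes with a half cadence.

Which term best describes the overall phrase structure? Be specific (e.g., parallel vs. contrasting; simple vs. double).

Basic idea (measures 1–4) + its repetition (mm. 5–8) form the presentation; fragmentation and cadence (measures 9-16) form the continuation — the 16-bar whole is a sentence.

sentence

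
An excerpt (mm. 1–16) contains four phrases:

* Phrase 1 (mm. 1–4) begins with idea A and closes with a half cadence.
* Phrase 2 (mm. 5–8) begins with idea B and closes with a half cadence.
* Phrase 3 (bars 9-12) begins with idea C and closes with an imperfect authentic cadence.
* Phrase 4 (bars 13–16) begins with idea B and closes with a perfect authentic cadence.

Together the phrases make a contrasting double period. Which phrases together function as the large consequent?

In a double period the first pair of phrases (ending half cadence) is the large antecedent and the second pair (ending perfect authentic cadence) is the large consequent; the consequent is phrases 3 and 4.

phrases 3 and 4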